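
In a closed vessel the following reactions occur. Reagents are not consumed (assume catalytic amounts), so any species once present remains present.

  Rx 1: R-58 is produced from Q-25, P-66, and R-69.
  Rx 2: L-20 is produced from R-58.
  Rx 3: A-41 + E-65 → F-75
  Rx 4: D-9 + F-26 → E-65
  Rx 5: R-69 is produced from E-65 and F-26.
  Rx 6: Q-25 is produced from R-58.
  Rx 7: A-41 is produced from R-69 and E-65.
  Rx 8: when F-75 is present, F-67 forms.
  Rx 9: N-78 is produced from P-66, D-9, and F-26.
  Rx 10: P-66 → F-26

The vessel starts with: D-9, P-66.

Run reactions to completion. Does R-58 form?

No

R-58 would need Q-25, P-66, and R-69 (Rx 1), but Q-25 never forms.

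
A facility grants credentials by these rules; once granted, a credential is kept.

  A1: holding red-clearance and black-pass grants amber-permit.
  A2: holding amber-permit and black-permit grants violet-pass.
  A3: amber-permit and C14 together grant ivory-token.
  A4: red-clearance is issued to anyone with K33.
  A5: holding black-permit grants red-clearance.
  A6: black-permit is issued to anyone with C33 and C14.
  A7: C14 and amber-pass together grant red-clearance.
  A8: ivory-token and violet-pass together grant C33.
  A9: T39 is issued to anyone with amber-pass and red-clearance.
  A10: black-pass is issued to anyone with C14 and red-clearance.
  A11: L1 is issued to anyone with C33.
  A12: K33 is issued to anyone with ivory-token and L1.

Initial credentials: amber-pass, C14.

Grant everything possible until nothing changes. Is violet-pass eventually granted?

No

violet-pass would need amber-permit and black-permit (A2), but black-permit is never granted.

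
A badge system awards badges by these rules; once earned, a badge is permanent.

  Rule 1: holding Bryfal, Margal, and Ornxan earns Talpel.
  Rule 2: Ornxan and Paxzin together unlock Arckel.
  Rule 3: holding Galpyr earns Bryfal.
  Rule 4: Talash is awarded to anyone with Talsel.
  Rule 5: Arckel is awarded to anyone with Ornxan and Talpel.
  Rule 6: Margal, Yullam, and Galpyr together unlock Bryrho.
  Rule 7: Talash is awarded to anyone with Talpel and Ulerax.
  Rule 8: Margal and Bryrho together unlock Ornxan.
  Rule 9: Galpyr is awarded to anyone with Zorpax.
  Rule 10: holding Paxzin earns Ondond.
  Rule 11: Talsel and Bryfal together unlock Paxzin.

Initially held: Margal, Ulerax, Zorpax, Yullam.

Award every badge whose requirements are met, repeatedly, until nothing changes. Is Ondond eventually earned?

No

Ondond would need Paxzin (Rule 10), but Paxzin is never earned.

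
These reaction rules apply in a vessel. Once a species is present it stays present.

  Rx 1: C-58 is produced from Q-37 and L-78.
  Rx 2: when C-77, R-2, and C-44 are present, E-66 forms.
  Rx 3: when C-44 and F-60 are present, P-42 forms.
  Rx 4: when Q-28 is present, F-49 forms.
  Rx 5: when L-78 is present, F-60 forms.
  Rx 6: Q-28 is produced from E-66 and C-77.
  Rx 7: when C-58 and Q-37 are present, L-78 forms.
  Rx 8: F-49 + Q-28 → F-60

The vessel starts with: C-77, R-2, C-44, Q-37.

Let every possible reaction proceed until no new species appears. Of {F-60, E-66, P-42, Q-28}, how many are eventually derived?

4

C-77, R-2, and C-44 present → E-66 forms (Rx 2).
E-66 and C-77 present → Q-28 forms (Rx 6).
Q-28 present → F-49 forms (Rx 4).
F-49 and Q-28 present → F-60 forms (Rx 8).
C-44 and F-60 present → P-42 forms (Rx 3).
F-60: reached.
E-66: reached.
P-42: reached.
Q-28: reached.
All 4 are reached.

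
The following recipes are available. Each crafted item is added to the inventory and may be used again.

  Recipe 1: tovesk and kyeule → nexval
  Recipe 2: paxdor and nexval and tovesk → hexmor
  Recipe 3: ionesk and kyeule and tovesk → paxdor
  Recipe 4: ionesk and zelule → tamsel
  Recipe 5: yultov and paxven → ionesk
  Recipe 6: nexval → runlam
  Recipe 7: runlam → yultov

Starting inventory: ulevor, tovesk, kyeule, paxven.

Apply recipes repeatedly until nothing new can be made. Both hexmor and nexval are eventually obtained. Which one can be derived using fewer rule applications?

nexval

nexval: tovesk and kyeule → nexval (Recipe 1). [1 rule application]
hexmor: tovesk and kyeule → nexval (Recipe 1). nexval → runlam (Recipe 6). Using Recipe 7, runlam makes yultov. Using Recipe 5, yultov and paxven make ionesk. Using Recipe 3, ionesk, kyeule, and tovesk make paxdor. paxdor and nexval and tovesk → hexmor (Recipe 2). [6 rule applications]
nexval needs fewer.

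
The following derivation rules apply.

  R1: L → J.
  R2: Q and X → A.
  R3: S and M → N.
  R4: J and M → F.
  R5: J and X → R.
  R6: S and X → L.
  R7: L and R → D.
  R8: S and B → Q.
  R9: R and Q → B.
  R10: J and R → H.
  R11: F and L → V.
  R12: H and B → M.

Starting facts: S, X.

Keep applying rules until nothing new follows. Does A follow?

No

A would need Q and X (R2), but Q is never established.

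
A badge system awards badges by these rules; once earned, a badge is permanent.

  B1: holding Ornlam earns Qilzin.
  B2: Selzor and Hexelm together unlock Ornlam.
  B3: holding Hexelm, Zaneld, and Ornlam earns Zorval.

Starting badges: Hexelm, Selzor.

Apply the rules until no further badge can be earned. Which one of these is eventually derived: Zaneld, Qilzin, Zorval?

With Selzor and Hexelm, Ornlam is earned (B2).
With Ornlam, Qilzin is earned (B1).
Zorval would need Hexelm, Zaneld, and Ornlam (B3), but Zaneld is never earned. No rule produces Zaneld, and it is not given.

Qilzin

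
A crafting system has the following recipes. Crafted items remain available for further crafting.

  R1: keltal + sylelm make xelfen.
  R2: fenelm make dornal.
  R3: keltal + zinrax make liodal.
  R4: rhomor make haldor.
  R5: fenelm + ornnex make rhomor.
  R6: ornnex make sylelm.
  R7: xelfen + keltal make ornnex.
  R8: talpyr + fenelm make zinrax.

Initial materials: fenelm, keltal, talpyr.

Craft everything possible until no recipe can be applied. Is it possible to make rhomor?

rhomor would need fenelm and ornnex (R5), but ornnex is never obtained.

No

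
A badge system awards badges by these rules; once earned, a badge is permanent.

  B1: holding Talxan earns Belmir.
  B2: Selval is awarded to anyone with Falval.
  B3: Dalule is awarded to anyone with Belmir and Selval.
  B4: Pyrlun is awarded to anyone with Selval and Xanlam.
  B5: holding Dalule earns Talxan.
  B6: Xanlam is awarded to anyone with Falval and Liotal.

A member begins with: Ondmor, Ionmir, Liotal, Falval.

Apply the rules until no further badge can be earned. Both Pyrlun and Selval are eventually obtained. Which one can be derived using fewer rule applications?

Selval: With Falval, Selval is earned (B2). [1 rule application]
Pyrlun: With Falval, Selval is earned (B2). With Falval and Liotal, Xanlam is earned (B6). With Selval and Xanlam, Pyrlun is earned (B4). [3 rule applications]
Selval needs fewer.

Selval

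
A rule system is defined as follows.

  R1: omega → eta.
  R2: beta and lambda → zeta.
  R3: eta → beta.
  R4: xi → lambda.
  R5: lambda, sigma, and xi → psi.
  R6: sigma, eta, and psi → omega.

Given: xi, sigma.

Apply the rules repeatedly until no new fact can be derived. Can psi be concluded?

Yes

From xi, R4 gives lambda.
From lambda, sigma, and xi, R5 gives psi.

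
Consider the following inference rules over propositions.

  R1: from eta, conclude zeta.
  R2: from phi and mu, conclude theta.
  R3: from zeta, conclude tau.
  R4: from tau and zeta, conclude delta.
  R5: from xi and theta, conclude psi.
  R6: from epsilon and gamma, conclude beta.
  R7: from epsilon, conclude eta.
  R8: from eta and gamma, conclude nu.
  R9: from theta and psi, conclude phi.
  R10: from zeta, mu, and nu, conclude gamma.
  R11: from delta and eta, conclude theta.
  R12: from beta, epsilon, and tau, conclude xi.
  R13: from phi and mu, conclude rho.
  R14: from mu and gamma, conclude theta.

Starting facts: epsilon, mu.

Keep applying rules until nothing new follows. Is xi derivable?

No

xi would need beta, epsilon, and tau (R12), but beta is never established.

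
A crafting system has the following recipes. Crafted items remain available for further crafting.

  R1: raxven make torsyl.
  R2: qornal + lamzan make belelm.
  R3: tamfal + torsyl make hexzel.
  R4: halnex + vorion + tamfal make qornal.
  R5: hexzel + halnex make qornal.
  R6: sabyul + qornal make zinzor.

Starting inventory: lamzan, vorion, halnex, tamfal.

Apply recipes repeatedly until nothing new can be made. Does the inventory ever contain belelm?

Yes

Using R4, halnex, vorion, and tamfal make qornal.
Using R2, qornal and lamzan make belelm.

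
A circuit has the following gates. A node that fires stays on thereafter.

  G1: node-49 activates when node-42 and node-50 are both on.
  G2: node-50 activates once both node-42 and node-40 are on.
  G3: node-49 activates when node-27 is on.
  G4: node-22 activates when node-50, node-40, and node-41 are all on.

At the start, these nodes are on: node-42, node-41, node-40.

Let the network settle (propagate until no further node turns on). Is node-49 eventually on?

node-42 and node-40 are on, so node-50 activates (G2).
node-42 and node-50 are on, so node-49 activates (G1).

Yes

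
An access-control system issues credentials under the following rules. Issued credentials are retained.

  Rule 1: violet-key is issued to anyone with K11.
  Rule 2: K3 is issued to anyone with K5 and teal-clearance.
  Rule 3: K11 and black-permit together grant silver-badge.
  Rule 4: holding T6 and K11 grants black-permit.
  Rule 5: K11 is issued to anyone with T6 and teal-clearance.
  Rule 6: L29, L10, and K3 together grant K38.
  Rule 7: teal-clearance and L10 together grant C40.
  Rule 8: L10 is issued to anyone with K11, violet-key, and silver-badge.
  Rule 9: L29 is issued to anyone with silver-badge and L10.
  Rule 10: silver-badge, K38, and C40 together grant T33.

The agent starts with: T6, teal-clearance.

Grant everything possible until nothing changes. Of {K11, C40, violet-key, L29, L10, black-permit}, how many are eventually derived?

Holding T6 and teal-clearance grants K11 (Rule 5).
Holding K11 grants violet-key (Rule 1).
Holding T6 and K11 grants black-permit (Rule 4).
Holding K11 and black-permit grants silver-badge (Rule 3).
Holding K11, violet-key, and silver-badge grants L10 (Rule 8).
Holding silver-badge and L10 grants L29 (Rule 9).
Holding teal-clearance and L10 grants C40 (Rule 7).
K11: reached.
C40: reached.
violet-key: reached.
L29: reached.
L10: reached.
black-permit: reached.
All 6 are reached.

6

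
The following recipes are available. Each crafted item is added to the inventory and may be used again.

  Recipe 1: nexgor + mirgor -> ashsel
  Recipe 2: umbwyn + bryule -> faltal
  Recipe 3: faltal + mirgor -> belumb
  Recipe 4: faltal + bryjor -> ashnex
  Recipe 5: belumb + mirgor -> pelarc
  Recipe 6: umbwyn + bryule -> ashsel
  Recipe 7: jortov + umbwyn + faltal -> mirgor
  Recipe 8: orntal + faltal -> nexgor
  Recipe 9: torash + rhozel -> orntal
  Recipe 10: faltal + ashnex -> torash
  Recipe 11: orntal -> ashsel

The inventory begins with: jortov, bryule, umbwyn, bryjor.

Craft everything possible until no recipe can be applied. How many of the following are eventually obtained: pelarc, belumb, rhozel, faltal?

umbwyn + bryule -> faltal (Recipe 2).
jortov + umbwyn + faltal -> mirgor (Recipe 7).
Using Recipe 3, faltal and mirgor make belumb.
belumb + mirgor -> pelarc (Recipe 5).
pelarc: reached.
belumb: reached.
No rule produces rhozel, and it is not given.
faltal: reached.
Reached: pelarc, belumb, and faltal — 3 of the 4.

3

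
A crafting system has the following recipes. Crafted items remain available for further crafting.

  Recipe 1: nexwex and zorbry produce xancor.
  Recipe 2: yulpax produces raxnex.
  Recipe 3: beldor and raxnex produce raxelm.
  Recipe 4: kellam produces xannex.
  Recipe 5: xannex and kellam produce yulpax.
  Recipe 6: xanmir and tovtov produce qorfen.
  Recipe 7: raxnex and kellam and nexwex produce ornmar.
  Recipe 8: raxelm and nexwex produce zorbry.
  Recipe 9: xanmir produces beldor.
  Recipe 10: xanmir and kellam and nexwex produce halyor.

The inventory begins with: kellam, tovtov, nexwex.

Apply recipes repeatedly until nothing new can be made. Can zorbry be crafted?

No

zorbry would need raxelm and nexwex (Recipe 8), but raxelm is never obtained.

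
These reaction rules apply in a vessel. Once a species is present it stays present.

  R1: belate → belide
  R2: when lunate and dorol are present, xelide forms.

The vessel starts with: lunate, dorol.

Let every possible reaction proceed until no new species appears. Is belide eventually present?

No

belide would need belate (R1), but belate never forms.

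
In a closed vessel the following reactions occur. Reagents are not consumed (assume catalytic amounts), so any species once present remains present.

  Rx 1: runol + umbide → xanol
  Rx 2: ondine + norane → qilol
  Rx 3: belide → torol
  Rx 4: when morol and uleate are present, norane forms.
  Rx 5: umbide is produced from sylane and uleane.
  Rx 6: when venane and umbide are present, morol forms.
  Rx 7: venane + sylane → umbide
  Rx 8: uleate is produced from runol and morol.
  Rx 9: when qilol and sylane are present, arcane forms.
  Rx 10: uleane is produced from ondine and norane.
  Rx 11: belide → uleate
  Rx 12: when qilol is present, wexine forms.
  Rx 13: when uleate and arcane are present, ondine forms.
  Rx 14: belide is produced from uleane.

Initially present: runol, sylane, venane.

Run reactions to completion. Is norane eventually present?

Yes

venane and sylane present → umbide forms (Rx 7).
venane and umbide present → morol forms (Rx 6).
runol and morol present → uleate forms (Rx 8).
morol and uleate present → norane forms (Rx 4).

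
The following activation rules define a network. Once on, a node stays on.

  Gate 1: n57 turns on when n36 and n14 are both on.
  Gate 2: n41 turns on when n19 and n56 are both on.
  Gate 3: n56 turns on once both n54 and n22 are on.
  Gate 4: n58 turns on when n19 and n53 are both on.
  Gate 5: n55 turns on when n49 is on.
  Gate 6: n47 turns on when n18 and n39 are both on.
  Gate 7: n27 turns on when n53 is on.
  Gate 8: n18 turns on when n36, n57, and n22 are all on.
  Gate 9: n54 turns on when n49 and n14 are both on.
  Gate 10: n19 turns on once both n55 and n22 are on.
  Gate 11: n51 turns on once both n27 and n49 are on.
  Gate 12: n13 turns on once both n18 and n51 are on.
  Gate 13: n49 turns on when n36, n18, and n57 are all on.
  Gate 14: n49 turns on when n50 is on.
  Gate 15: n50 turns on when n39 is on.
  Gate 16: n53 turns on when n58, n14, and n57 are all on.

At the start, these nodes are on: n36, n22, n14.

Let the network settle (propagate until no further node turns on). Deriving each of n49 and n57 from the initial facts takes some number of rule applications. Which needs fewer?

n57: n36 and n14 are on, so n57 turns on (Gate 1). [1 rule application]
n49: n36 and n14 are on, so n57 turns on (Gate 1). Gate 8: n36, n57, and n22 on → n18 on. n36, n18, and n57 are on, so n49 turns on (Gate 13). [3 rule applications]
n57 needs fewer.

n57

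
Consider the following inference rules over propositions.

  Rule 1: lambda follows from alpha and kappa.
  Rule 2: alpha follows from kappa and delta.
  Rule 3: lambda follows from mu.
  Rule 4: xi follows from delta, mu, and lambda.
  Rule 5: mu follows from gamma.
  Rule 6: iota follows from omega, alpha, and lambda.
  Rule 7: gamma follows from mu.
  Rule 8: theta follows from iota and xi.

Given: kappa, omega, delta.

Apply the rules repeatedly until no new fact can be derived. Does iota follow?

From kappa and delta, Rule 2 gives alpha.
alpha and kappa hold, so lambda follows (Rule 1).
omega, alpha, and lambda hold, so iota follows (Rule 6).

Yes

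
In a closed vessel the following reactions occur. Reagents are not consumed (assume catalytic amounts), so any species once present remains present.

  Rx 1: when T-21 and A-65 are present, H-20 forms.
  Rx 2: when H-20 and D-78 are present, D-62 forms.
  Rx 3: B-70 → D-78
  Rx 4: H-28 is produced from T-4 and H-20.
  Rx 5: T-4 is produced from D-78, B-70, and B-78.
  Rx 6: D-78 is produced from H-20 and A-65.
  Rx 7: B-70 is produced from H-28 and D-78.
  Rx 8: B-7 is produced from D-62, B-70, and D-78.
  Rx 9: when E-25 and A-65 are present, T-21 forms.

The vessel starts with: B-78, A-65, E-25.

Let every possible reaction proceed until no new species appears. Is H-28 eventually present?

H-28 would need T-4 and H-20 (Rx 4), but T-4 never forms.

No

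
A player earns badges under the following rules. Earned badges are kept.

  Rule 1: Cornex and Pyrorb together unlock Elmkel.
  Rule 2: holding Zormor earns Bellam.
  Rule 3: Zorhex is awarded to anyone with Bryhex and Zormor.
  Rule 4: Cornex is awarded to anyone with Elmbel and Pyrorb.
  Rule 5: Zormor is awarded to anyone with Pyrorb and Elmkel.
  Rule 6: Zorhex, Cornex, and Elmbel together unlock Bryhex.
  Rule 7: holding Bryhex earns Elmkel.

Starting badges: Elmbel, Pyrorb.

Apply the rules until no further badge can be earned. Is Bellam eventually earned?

Yes

With Elmbel and Pyrorb, Cornex is earned (Rule 4).
With Cornex and Pyrorb, Elmkel is earned (Rule 1).
With Pyrorb and Elmkel, Zormor is earned (Rule 5).
With Zormor, Bellam is earned (Rule 2).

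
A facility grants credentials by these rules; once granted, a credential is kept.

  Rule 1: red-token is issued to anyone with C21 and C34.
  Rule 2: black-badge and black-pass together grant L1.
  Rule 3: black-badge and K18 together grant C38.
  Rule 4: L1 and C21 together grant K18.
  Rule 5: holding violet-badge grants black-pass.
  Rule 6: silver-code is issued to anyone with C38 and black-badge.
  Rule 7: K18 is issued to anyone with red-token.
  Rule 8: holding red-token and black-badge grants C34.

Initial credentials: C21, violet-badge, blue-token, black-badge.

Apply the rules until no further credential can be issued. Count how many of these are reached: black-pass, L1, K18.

3

Holding violet-badge grants black-pass (Rule 5).
Holding black-badge and black-pass grants L1 (Rule 2).
Holding L1 and C21 grants K18 (Rule 4).
black-pass: reached.
L1: reached.
K18: reached.
All 3 are reached.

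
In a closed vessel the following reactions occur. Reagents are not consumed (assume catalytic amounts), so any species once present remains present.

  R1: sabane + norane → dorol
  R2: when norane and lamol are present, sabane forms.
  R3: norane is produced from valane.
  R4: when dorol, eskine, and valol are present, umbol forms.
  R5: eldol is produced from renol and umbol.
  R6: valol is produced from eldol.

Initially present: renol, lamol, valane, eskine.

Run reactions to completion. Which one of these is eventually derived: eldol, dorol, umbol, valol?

dorol

valane present → norane forms (R3).
norane and lamol present → sabane forms (R2).
sabane and norane present → dorol forms (R1).
valol would need eldol (R6), but eldol never forms. umbol would need dorol, eskine, and valol (R4), but valol never forms. eldol would need renol and umbol (R5), but umbol never forms.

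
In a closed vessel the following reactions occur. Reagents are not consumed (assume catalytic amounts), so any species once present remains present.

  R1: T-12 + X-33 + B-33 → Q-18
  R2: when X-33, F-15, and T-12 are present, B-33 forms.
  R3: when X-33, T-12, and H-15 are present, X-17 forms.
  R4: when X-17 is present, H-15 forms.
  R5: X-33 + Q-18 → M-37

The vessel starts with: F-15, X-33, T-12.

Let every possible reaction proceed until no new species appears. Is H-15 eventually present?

H-15 would need X-17 (R4), but X-17 never forms.

No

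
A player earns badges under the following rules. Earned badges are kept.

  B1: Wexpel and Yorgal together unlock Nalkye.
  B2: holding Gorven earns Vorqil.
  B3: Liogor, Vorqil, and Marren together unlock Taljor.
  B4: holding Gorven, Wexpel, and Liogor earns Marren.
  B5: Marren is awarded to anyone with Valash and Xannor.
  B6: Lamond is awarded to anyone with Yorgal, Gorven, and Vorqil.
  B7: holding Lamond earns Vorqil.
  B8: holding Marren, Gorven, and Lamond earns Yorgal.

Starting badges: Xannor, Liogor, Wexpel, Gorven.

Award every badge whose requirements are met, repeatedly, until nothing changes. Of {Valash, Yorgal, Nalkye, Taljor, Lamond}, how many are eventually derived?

With Gorven, Wexpel, and Liogor, Marren is earned (B4).
With Gorven, Vorqil is earned (B2).
With Liogor, Vorqil, and Marren, Taljor is earned (B3).
No rule produces Valash, and it is not given.
Yorgal would need Marren, Gorven, and Lamond (B8), but Lamond is never earned.
Nalkye would need Wexpel and Yorgal (B1), but Yorgal is never earned.
Taljor: reached.
Lamond would need Yorgal, Gorven, and Vorqil (B6), but Yorgal is never earned.
Reached: Taljor — 1 of the 5.

1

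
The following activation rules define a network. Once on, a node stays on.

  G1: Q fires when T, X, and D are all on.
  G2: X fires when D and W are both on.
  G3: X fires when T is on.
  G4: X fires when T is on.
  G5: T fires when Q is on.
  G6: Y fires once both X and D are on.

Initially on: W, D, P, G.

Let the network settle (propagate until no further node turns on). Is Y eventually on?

Yes

D and W are on, so X fires (G2).
X and D are on, so Y fires (G6).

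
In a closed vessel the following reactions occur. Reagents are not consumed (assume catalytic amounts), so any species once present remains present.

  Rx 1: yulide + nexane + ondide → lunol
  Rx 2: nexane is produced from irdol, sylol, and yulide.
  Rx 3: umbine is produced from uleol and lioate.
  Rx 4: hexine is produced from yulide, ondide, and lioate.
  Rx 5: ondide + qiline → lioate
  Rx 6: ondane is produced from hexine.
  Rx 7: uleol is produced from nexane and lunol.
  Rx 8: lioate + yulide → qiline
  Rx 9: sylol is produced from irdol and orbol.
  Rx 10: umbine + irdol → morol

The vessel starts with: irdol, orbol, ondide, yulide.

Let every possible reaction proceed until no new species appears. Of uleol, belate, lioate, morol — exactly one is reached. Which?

uleol

irdol and orbol present → sylol forms (Rx 9).
irdol, sylol, and yulide present → nexane forms (Rx 2).
yulide, nexane, and ondide present → lunol forms (Rx 1).
nexane and lunol present → uleol forms (Rx 7).
morol would need umbine and irdol (Rx 10), but umbine never forms. No rule produces belate, and it is not given. lioate would need ondide and qiline (Rx 5), but qiline never forms.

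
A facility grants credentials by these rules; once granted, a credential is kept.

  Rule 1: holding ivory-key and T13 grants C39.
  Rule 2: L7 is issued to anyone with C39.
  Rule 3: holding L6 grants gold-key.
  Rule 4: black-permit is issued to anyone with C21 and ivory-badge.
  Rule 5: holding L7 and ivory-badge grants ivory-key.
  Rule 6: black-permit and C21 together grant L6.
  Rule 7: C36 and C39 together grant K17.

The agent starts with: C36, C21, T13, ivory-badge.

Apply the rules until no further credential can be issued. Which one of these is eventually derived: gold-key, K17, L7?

Holding C21 and ivory-badge grants black-permit (Rule 4).
Holding black-permit and C21 grants L6 (Rule 6).
Holding L6 grants gold-key (Rule 3).
K17 would need C36 and C39 (Rule 7), but C39 is never granted. L7 would need C39 (Rule 2), but C39 is never granted.

gold-key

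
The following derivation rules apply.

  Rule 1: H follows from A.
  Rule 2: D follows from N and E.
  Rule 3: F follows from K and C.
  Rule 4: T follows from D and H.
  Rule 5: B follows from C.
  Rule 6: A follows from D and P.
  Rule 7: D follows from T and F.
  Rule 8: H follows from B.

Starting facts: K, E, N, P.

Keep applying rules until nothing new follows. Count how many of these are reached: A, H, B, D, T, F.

4

From N and E, Rule 2 gives D.
From D and P, Rule 6 gives A.
A holds, so H follows (Rule 1).
From D and H, Rule 4 gives T.
A: reached.
H: reached.
B would need C (Rule 5), but C is never established.
D: reached.
T: reached.
F would need K and C (Rule 3), but C is never established.
Reached: A, H, D, and T — 4 of the 6.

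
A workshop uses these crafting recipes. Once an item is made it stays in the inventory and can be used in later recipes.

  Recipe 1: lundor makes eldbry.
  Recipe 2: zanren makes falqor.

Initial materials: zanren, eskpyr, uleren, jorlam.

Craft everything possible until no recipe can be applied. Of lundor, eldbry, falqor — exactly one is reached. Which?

Using Recipe 2, zanren makes falqor.
No rule produces lundor, and it is not given. eldbry would need lundor (Recipe 1), but lundor is never obtained.

falqor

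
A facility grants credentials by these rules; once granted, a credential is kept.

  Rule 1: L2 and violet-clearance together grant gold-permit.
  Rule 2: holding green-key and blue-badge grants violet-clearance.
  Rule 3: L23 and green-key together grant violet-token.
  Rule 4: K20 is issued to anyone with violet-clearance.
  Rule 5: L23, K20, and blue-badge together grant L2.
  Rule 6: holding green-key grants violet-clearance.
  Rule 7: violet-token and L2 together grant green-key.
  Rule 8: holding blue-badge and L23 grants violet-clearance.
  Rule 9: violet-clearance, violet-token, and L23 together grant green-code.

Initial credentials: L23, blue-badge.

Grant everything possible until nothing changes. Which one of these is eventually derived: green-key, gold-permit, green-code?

Holding blue-badge and L23 grants violet-clearance (Rule 8).
Holding violet-clearance grants K20 (Rule 4).
Holding L23, K20, and blue-badge grants L2 (Rule 5).
Holding L2 and violet-clearance grants gold-permit (Rule 1).
green-code would need violet-clearance, violet-token, and L23 (Rule 9), but violet-token is never granted. green-key would need violet-token and L2 (Rule 7), but violet-token is never granted.

gold-permit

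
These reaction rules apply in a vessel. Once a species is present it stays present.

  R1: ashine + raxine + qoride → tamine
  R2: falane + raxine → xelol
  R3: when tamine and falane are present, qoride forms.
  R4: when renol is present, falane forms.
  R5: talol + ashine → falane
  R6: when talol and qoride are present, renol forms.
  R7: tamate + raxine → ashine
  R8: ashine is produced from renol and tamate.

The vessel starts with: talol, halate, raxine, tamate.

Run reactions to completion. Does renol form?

No

renol would need talol and qoride (R6), but qoride never forms.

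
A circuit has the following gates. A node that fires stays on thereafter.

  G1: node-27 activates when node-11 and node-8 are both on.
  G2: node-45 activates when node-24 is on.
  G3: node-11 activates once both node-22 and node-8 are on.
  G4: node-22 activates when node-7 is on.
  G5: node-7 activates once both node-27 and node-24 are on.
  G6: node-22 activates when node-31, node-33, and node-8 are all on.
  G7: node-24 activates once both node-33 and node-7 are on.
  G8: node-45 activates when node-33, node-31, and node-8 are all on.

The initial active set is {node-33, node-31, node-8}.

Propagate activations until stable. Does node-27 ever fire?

Yes

G6: node-31, node-33, and node-8 on → node-22 on.
node-22 and node-8 are on, so node-11 activates (G3).
G1: node-11 and node-8 on → node-27 on.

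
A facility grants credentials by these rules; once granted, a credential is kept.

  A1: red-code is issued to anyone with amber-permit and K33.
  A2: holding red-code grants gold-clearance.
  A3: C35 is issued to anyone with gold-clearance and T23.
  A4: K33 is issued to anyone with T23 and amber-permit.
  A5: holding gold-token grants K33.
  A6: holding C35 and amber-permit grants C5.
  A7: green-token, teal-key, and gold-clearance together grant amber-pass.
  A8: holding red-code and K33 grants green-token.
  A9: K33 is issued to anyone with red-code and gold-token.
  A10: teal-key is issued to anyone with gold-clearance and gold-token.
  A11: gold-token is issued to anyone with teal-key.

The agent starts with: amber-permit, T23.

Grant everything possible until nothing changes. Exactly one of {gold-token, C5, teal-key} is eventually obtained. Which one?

Holding T23 and amber-permit grants K33 (A4).
Holding amber-permit and K33 grants red-code (A1).
Holding red-code grants gold-clearance (A2).
Holding gold-clearance and T23 grants C35 (A3).
Holding C35 and amber-permit grants C5 (A6).
gold-token would need teal-key (A11), but teal-key is never granted. teal-key would need gold-clearance and gold-token (A10), but gold-token is never granted.

C5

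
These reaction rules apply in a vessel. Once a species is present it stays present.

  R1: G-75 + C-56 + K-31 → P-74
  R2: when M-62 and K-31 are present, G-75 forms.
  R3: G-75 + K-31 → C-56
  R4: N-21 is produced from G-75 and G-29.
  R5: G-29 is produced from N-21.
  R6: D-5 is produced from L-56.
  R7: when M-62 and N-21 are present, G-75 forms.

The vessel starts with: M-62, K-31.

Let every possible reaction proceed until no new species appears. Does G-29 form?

G-29 would need N-21 (R5), but N-21 never forms.

No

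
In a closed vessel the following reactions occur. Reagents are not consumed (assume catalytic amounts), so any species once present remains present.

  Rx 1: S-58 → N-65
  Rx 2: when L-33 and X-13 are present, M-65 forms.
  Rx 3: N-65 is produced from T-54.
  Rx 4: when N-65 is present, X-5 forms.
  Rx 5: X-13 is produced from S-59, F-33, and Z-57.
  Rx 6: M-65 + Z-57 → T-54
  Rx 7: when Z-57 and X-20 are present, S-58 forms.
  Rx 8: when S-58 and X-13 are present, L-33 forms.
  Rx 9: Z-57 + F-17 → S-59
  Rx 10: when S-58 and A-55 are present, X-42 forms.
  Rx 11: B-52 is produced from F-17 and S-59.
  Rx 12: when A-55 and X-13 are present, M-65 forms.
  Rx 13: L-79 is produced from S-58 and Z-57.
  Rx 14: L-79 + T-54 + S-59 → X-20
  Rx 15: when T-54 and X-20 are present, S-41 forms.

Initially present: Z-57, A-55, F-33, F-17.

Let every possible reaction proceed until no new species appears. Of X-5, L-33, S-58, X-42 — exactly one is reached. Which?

X-5

Z-57 and F-17 present → S-59 forms (Rx 9).
S-59, F-33, and Z-57 present → X-13 forms (Rx 5).
A-55 and X-13 present → M-65 forms (Rx 12).
M-65 and Z-57 present → T-54 forms (Rx 6).
T-54 present → N-65 forms (Rx 3).
N-65 present → X-5 forms (Rx 4).
L-33 would need S-58 and X-13 (Rx 8), but S-58 never forms. S-58 would need Z-57 and X-20 (Rx 7), but X-20 never forms. X-42 would need S-58 and A-55 (Rx 10), but S-58 never forms.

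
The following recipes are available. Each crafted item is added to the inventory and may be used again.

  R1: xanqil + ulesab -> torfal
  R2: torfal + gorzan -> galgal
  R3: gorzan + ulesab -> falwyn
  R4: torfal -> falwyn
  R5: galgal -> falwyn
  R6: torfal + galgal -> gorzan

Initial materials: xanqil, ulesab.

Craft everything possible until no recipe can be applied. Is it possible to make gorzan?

gorzan would need torfal and galgal (R6), but galgal is never obtained.

No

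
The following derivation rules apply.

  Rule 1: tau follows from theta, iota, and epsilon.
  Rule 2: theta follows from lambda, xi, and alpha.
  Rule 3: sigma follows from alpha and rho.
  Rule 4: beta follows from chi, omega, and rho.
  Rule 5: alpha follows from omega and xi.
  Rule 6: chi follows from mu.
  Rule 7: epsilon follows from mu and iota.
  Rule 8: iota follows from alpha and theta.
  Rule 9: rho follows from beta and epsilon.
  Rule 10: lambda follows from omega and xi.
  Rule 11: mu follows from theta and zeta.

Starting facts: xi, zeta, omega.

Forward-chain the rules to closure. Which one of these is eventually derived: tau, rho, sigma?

From omega and xi, Rule 10 gives lambda.
omega and xi hold, so alpha follows (Rule 5).
lambda, xi, and alpha hold, so theta follows (Rule 2).
From theta and zeta, Rule 11 gives mu.
alpha and theta hold, so iota follows (Rule 8).
mu and iota hold, so epsilon follows (Rule 7).
From theta, iota, and epsilon, Rule 1 gives tau.
rho would need beta and epsilon (Rule 9), but beta is never established. sigma would need alpha and rho (Rule 3), but rho is never established.

tau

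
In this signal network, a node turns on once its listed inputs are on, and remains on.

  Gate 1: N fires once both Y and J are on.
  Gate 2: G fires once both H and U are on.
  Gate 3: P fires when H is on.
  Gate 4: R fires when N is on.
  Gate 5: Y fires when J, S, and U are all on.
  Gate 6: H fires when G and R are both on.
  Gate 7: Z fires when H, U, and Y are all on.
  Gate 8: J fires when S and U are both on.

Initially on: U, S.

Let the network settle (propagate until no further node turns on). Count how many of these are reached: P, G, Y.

S and U are on, so J fires (Gate 8).
J, S, and U are on, so Y fires (Gate 5).
P would need H (Gate 3), but H never turns on.
G would need H and U (Gate 2), but H never turns on.
Y: reached.
Reached: Y — 1 of the 3.

1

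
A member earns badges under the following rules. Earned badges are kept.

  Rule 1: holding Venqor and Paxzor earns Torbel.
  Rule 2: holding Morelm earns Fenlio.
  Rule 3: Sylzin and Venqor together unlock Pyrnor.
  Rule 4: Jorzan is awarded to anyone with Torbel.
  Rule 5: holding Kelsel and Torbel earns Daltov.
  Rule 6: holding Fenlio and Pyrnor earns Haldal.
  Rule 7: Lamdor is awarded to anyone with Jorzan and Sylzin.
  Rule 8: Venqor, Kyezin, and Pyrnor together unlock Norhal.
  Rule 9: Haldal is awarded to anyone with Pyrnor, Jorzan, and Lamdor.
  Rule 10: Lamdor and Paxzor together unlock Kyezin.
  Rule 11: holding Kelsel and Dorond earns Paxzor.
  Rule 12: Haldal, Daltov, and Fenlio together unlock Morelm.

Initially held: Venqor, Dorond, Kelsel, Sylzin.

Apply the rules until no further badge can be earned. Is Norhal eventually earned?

With Sylzin and Venqor, Pyrnor is earned (Rule 3).
With Kelsel and Dorond, Paxzor is earned (Rule 11).
With Venqor and Paxzor, Torbel is earned (Rule 1).
With Torbel, Jorzan is earned (Rule 4).
With Jorzan and Sylzin, Lamdor is earned (Rule 7).
With Lamdor and Paxzor, Kyezin is earned (Rule 10).
With Venqor, Kyezin, and Pyrnor, Norhal is earned (Rule 8).

Yes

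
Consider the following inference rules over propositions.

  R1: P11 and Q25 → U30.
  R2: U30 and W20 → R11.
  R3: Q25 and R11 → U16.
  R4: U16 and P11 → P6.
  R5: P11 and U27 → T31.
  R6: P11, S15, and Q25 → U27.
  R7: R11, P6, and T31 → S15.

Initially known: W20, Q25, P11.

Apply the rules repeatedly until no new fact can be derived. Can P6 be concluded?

Yes

P11 and Q25 hold, so U30 follows (R1).
U30 and W20 hold, so R11 follows (R2).
Q25 and R11 hold, so U16 follows (R3).
U16 and P11 hold, so P6 follows (R4).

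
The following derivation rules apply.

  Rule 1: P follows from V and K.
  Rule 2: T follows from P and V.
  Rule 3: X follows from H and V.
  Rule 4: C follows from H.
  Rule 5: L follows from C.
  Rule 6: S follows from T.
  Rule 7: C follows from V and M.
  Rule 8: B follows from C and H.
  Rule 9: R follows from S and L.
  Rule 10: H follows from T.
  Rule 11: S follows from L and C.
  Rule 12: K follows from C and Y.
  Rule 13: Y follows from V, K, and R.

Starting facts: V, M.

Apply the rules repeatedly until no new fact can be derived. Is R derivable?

From V and M, Rule 7 gives C.
C holds, so L follows (Rule 5).
From L and C, Rule 11 gives S.
From S and L, Rule 9 gives R.

Yes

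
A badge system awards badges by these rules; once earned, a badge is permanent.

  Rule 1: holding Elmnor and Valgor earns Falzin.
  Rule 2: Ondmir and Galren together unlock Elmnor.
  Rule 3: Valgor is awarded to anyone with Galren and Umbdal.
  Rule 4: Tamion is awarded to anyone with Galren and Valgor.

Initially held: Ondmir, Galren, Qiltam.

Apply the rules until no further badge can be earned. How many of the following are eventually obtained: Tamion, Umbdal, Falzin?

0

Tamion would need Galren and Valgor (Rule 4), but Valgor is never earned.
No rule produces Umbdal, and it is not given.
Falzin would need Elmnor and Valgor (Rule 1), but Valgor is never earned.
None of the 3 are reached.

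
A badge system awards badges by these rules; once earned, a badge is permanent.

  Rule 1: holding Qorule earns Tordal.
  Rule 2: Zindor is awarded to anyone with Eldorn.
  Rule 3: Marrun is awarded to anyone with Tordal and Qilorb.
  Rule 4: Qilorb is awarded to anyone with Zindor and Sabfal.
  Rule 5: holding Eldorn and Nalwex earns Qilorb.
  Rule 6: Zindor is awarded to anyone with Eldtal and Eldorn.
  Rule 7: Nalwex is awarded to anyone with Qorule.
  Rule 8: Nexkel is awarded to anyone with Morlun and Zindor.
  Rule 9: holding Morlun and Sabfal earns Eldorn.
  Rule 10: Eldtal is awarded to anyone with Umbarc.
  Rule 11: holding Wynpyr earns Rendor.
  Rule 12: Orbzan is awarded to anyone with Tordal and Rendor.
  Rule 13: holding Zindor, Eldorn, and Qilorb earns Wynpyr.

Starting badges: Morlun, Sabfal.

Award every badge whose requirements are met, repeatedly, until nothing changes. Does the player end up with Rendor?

Yes

With Morlun and Sabfal, Eldorn is earned (Rule 9).
With Eldorn, Zindor is earned (Rule 2).
With Zindor and Sabfal, Qilorb is earned (Rule 4).
With Zindor, Eldorn, and Qilorb, Wynpyr is earned (Rule 13).
With Wynpyr, Rendor is earned (Rule 11).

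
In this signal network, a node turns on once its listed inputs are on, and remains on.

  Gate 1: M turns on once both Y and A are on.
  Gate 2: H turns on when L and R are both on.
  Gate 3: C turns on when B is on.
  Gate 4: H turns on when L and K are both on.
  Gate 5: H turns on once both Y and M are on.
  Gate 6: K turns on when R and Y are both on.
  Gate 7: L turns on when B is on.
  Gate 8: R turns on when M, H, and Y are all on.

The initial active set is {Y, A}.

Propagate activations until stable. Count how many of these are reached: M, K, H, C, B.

3

Gate 1: Y and A on → M on.
Gate 5: Y and M on → H on.
M, H, and Y are on, so R turns on (Gate 8).
Gate 6: R and Y on → K on.
M: reached.
K: reached.
H: reached.
C would need B (Gate 3), but B never turns on.
No rule produces B, and it is not given.
Reached: M, K, and H — 3 of the 5.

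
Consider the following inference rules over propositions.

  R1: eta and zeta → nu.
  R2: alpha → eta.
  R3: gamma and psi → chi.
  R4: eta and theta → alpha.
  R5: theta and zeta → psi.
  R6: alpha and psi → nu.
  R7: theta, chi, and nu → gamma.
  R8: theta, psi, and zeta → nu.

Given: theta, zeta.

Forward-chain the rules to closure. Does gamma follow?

gamma would need theta, chi, and nu (R7), but chi is never established.

No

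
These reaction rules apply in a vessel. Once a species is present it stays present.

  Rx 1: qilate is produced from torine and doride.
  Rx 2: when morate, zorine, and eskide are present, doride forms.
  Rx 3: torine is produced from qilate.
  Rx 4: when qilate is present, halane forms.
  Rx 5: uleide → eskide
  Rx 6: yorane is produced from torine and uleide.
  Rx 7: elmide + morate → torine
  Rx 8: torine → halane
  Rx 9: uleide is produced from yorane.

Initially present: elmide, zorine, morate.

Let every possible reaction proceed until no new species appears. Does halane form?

Yes

elmide and morate present → torine forms (Rx 7).
torine present → halane forms (Rx 8).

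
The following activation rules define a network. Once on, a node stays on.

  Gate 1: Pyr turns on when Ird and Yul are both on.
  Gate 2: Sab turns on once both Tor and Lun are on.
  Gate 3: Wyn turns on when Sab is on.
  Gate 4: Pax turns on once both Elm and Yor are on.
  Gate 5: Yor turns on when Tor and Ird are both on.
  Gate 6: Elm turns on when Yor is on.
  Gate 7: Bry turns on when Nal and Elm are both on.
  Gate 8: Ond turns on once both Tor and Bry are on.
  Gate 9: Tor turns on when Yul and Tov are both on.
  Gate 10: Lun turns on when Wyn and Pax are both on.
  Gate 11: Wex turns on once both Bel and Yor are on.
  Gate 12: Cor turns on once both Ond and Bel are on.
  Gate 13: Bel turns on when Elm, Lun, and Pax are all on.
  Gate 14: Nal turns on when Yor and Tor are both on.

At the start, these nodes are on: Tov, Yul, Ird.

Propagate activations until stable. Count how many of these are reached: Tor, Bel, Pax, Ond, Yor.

Yul and Tov are on, so Tor turns on (Gate 9).
Gate 5: Tor and Ird on → Yor on.
Gate 6: Yor on → Elm on.
Yor and Tor are on, so Nal turns on (Gate 14).
Gate 7: Nal and Elm on → Bry on.
Gate 4: Elm and Yor on → Pax on.
Tor and Bry are on, so Ond turns on (Gate 8).
Tor: reached.
Bel would need Elm, Lun, and Pax (Gate 13), but Lun never turns on.
Pax: reached.
Ond: reached.
Yor: reached.
Reached: Tor, Pax, Ond, and Yor — 4 of the 5.

4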